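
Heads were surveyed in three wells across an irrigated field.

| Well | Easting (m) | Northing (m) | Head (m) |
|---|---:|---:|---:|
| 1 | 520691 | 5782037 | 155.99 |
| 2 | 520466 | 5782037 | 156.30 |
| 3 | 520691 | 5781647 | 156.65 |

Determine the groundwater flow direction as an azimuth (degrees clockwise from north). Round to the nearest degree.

∂h/∂x = (156.30 − 155.99) / (520466 − 520691) = -0.001378
∂h/∂y = (156.65 − 155.99) / (5781647 − 5782037) = -0.001692
Flow direction (−∇h) has components (+0.001378 E, +0.001692 N).
Azimuth = atan2(E, N) = atan2(+0.001378, +0.001692) = 39.2° ≈ 039°.

039°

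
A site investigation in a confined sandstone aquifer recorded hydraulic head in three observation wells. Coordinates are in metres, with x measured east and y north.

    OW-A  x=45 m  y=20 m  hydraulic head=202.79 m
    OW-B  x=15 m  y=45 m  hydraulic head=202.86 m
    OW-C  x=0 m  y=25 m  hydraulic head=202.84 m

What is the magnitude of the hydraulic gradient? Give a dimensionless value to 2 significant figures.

Differences from OW-A: to OW-B (Δx, Δy, Δh) = (-30, 25, +0.07); to OW-C = (-45, 5, +0.05).
Solve a·Δx + b·Δy = Δh: det = (-30)·5 − (-45)·25 = 975.
∂h/∂x = [(+0.07)·5 − (+0.05)·25] / 975 = -0.0009231
∂h/∂y = [(-30)·(+0.05) − (-45)·(+0.07)] / 975 = +0.001692
|∇h| = √(-0.0009231² + 0.001692²) = 0.001927

0.0019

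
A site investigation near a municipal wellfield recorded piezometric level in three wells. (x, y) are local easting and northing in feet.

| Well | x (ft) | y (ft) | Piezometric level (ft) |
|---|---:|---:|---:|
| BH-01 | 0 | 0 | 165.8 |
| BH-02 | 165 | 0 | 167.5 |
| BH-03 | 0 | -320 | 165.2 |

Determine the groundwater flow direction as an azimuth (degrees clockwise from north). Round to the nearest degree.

∂h/∂x = (167.5 − 165.8) / (165 − 0) = +0.01030
∂h/∂y = (165.2 − 165.8) / (-320 − 0) = +0.001875
Flow direction (−∇h) has components (-0.01030 E, -0.001875 N).
Azimuth = atan2(E, N) = atan2(-0.01030, -0.001875) = 259.7° ≈ 260°.

260°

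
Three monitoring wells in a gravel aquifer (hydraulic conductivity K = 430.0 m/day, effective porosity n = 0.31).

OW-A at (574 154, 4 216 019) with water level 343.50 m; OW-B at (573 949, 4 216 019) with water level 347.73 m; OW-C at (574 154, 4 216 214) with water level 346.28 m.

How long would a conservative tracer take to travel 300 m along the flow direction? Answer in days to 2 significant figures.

8.6 days

∂h/∂x = (347.73 − 343.50) / (573949 − 574154) = -0.02063
∂h/∂y = (346.28 − 343.50) / (4216214 − 4216019) = +0.01426
|∇h| = √(-0.02063² + 0.01426²) = 0.02508
Seepage velocity v = K·i/n = 430.0 × 0.02508 / 0.31 = 34.79 m/day.
t = 300 / 34.79 = 8.623 days.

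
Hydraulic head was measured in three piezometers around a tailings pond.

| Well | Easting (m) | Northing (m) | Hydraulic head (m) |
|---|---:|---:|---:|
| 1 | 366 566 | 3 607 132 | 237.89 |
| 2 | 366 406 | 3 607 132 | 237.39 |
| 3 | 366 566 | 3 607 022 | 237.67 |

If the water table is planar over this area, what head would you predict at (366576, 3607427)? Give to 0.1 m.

238.5 m

∂h/∂x = (237.39 − 237.89) / (366406 − 366566) = +0.003125
∂h/∂y = (237.67 − 237.89) / (3607022 − 3607132) = +0.002000
h(366576, 3607427) = 237.89 + (+0.003125)·(10) + (+0.002000)·(295) = 237.89 +0.031 +0.590 = 238.511 m.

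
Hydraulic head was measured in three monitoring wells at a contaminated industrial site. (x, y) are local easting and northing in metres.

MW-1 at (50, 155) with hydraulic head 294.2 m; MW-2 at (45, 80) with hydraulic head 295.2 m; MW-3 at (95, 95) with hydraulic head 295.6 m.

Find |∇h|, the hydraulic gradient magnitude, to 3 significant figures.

0.0187

Taking MW-1 as reference: MW-2−MW-1 = (-5, -75, +1.0); MW-3−MW-1 = (45, -60, +1.4).
Determinant of the coordinate differences = (-5)·(-60) − 45·(-75) = 3675.
∂h/∂x = [(+1.0)·(-60) − (+1.4)·(-75)] / 3675 = +0.01224
∂h/∂y = [(-5)·(+1.4) − 45·(+1.0)] / 3675 = -0.01415
|∇h| = √(0.01224² + -0.01415²) = 0.01871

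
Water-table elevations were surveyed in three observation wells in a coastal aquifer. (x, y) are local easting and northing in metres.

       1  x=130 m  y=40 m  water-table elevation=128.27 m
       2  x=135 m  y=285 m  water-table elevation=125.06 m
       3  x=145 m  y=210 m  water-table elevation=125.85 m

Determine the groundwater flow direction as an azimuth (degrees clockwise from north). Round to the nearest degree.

Differences from 1: to 2 (Δx, Δy, Δh) = (5, 245, -3.21); to 3 = (15, 170, -2.42).
Solve a·Δx + b·Δy = Δh: det = 5·170 − 15·245 = -2825.
∂h/∂x = [(-3.21)·170 − (-2.42)·245] / -2825 = -0.01671
∂h/∂y = [5·(-2.42) − 15·(-3.21)] / -2825 = -0.01276
Flow direction (−∇h) has components (+0.01671 E, +0.01276 N).
Azimuth = atan2(E, N) = atan2(+0.01671, +0.01276) = 52.6° ≈ 053°.

053°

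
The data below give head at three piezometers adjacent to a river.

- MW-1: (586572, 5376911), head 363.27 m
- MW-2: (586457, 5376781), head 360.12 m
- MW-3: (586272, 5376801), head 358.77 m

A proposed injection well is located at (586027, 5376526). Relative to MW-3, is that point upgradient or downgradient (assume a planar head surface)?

With h = a·x + b·y + c and MW-1 as origin, the differences give:
  (-115)·a + (-130)·b = -3.15
  (-300)·a + (-110)·b = -4.50
Eliminate b (×(-110) and ×(-130), subtract): -26350·a = -238.500 → a = ∂h/∂x = +0.009051
Back-substitute: b = ∂h/∂y = +0.01622.
Head at (586027, 5376526) = 363.27 + (+0.009051)·(-545) + (+0.01622)·(-385) = 352.09 m.
That is lower than the 358.77 m at MW-3, so the point is downgradient.

downgradient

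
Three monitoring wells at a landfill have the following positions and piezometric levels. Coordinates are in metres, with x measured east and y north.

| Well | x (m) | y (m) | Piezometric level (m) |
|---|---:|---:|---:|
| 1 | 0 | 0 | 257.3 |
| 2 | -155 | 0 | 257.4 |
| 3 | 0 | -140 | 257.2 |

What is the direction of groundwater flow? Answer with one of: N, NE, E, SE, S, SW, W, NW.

SE

∂h/∂x = (257.4 − 257.3) / (-155 − 0) = -0.0006452
∂h/∂y = (257.2 − 257.3) / (-140 − 0) = +0.0007143
Flow = −∇h = (+0.0006452 east, -0.0007143 north), which points southeast.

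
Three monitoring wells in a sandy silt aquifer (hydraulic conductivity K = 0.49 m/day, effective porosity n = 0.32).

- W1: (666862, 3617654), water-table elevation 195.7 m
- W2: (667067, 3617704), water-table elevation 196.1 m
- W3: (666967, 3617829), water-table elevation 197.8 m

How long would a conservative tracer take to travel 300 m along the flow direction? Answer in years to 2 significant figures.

Taking W1 as reference: W2−W1 = (205, 50, +0.4); W3−W1 = (105, 175, +2.1).
Solve a·Δx + b·Δy = Δh: det = 205·175 − 105·50 = 30625.
∂h/∂x = [(+0.4)·175 − (+2.1)·50] / 30625 = -0.001143
∂h/∂y = [205·(+2.1) − 105·(+0.4)] / 30625 = +0.01269
|∇h| = √(-0.001143² + 0.01269²) = 0.01274
Seepage velocity v = K·i/n = 0.49 × 0.01274 / 0.32 = 0.01951 m/day.
t = 300 / 0.01951 = 1.538e+04 days = 42.1 years.

42 years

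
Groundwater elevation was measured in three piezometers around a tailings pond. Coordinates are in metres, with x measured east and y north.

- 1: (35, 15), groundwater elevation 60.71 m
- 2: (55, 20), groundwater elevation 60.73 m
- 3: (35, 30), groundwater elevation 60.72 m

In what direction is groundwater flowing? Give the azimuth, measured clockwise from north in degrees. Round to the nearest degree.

With h = a·x + b·y + c and 1 as origin, the differences give:
  20·a + 5·b = +0.02
  0·a + 15·b = +0.01
Eliminate b (×15 and ×5, subtract): 300·a = 0.250 → a = ∂h/∂x = +0.0008333
Back-substitute: b = ∂h/∂y = +0.0006667.
Flow direction (−∇h) has components (-0.0008333 E, -0.0006667 N).
Azimuth = atan2(E, N) = atan2(-0.0008333, -0.0006667) = 231.3° ≈ 231°.

231°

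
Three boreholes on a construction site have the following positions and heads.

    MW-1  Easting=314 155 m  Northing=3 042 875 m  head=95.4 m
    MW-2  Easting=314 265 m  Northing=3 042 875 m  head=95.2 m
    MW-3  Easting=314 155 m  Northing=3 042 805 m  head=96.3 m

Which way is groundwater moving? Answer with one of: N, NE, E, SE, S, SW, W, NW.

N

∂h/∂x = (95.2 − 95.4) / (314265 − 314155) = -0.001818
∂h/∂y = (96.3 − 95.4) / (3042805 − 3042875) = -0.01286
Flow = −∇h = (+0.001818 east, +0.01286 north), which points north.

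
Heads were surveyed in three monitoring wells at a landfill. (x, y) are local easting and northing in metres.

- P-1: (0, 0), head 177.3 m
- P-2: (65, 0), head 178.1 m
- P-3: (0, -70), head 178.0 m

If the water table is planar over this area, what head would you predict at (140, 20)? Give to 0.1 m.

∂h/∂x = (178.1 − 177.3) / (65 − 0) = +0.01231
∂h/∂y = (178.0 − 177.3) / (-70 − 0) = -0.010000
h(140, 20) = 177.3 + (+0.01231)·(140) + (-0.010000)·(20) = 177.3 +1.723 -0.200 = 178.823 m.

178.8 m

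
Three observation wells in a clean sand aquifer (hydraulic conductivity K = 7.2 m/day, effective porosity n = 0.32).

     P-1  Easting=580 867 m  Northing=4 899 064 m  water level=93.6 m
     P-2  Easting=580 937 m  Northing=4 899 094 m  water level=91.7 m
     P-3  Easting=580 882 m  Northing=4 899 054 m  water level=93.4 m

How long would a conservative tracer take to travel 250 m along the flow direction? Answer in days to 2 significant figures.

Differences from P-1: to P-2 (Δx, Δy, Δh) = (70, 30, -1.9); to P-3 = (15, -10, -0.2).
Solve a·Δx + b·Δy = Δh: det = 70·(-10) − 15·30 = -1150.
∂h/∂x = [(-1.9)·(-10) − (-0.2)·30] / -1150 = -0.02174
∂h/∂y = [70·(-0.2) − 15·(-1.9)] / -1150 = -0.01261
|∇h| = √(-0.02174² + -0.01261²) = 0.02513
Seepage velocity v = K·i/n = 7.2 × 0.02513 / 0.32 = 0.5654 m/day.
t = 250 / 0.5654 = 442.2 days.

440 days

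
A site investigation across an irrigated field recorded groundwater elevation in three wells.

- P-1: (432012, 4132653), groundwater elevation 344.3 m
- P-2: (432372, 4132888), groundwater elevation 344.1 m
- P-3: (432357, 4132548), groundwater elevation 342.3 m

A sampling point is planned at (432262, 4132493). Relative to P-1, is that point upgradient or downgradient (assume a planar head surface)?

Differences from P-1: to P-2 (Δx, Δy, Δh) = (360, 235, -0.2); to P-3 = (345, -105, -2.0).
Solve a·Δx + b·Δy = Δh: det = 360·(-105) − 345·235 = -118875.
∂h/∂x = [(-0.2)·(-105) − (-2.0)·235] / -118875 = -0.004130
∂h/∂y = [360·(-2.0) − 345·(-0.2)] / -118875 = +0.005476
Head at (432262, 4132493) = 344.3 + (-0.004130)·(250) + (+0.005476)·(-160) = 342.39 m.
That is lower than the 344.3 m at P-1, so the point is downgradient.

downgradient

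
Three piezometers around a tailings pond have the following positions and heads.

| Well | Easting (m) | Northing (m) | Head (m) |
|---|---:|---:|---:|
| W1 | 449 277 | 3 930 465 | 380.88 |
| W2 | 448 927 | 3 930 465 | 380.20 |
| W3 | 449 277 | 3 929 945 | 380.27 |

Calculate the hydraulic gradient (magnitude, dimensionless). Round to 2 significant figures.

0.0023

∂h/∂x = (380.20 − 380.88) / (448927 − 449277) = +0.001943
∂h/∂y = (380.27 − 380.88) / (3929945 − 3930465) = +0.001173
|∇h| = √(0.001943² + 0.001173²) = 0.00227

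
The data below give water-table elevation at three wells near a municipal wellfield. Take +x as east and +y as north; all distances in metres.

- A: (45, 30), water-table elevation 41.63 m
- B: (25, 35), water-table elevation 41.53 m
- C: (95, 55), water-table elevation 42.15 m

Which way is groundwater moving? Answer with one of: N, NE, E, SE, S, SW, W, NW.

SW

Taking A as reference: B−A = (-20, 5, -0.10); C−A = (50, 25, +0.52).
Solve a·Δx + b·Δy = Δh: det = (-20)·25 − 50·5 = -750.
∂h/∂x = [(-0.10)·25 − (+0.52)·5] / -750 = +0.006800
∂h/∂y = [(-20)·(+0.52) − 50·(-0.10)] / -750 = +0.007200
Flow = −∇h = (-0.006800 east, -0.007200 north), which points southwest.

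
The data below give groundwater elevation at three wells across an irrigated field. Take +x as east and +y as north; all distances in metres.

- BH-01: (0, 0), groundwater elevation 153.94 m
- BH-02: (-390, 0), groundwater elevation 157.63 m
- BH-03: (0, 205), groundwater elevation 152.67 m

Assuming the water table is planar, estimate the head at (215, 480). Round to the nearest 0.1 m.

∂h/∂x = (157.63 − 153.94) / (-390 − 0) = -0.009462
∂h/∂y = (152.67 − 153.94) / (205 − 0) = -0.006195
h(215, 480) = 153.94 + (-0.009462)·(215) + (-0.006195)·(480) = 153.94 -2.034 -2.974 = 148.932 m.

148.9 m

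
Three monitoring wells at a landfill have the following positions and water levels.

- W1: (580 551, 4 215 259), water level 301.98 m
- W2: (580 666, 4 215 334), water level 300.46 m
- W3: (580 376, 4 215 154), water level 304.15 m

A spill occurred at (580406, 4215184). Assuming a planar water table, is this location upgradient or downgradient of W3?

downgradient

Taking W1 as reference: W2−W1 = (115, 75, -1.52); W3−W1 = (-175, -105, +2.17).
Solve a·Δx + b·Δy = Δh: det = 115·(-105) − (-175)·75 = 1050.
∂h/∂x = [(-1.52)·(-105) − (+2.17)·75] / 1050 = -0.003000
∂h/∂y = [115·(+2.17) − (-175)·(-1.52)] / 1050 = -0.01567
Head at (580406, 4215184) = 301.98 + (-0.003000)·(-145) + (-0.01567)·(-75) = 303.59 m.
That is lower than the 304.15 m at W3, so the point is downgradient.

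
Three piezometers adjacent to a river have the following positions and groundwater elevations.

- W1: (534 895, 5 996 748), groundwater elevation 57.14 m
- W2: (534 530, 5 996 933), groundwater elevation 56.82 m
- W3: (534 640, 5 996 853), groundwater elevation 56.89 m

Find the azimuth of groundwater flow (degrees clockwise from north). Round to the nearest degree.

233°

Taking W1 as reference: W2−W1 = (-365, 185, -0.32); W3−W1 = (-255, 105, -0.25).
Solve a·Δx + b·Δy = Δh: det = (-365)·105 − (-255)·185 = 8850.
∂h/∂x = [(-0.32)·105 − (-0.25)·185] / 8850 = +0.001429
∂h/∂y = [(-365)·(-0.25) − (-255)·(-0.32)] / 8850 = +0.001090
Flow direction (−∇h) has components (-0.001429 E, -0.001090 N).
Azimuth = atan2(E, N) = atan2(-0.001429, -0.001090) = 232.7° ≈ 233°.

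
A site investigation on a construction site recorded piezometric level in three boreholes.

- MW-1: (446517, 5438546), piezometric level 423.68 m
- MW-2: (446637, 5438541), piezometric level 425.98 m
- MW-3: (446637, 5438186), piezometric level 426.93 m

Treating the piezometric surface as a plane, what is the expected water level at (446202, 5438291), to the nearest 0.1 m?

Taking MW-1 as reference: MW-2−MW-1 = (120, -5, +2.30); MW-3−MW-1 = (120, -360, +3.25).
Determinant of the coordinate differences = 120·(-360) − 120·(-5) = -42600.
∂h/∂x = [(+2.30)·(-360) − (+3.25)·(-5)] / -42600 = +0.01906
∂h/∂y = [120·(+3.25) − 120·(+2.30)] / -42600 = -0.002676
h(446202, 5438291) = 423.68 + (+0.01906)·(-315) + (-0.002676)·(-255) = 423.68 -6.002 +0.682 = 418.360 m.

418.4 m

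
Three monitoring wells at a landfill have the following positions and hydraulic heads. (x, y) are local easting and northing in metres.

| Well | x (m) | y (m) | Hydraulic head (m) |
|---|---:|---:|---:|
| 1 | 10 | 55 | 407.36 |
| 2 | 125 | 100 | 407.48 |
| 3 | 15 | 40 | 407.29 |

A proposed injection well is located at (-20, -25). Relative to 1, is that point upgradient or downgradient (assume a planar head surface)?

downgradient

Taking 1 as reference: 2−1 = (115, 45, +0.12); 3−1 = (5, -15, -0.07).
Determinant of the coordinate differences = 115·(-15) − 5·45 = -1950.
∂h/∂x = [(+0.12)·(-15) − (-0.07)·45] / -1950 = -0.0006923
∂h/∂y = [115·(-0.07) − 5·(+0.12)] / -1950 = +0.004436
Head at (-20, -25) = 407.36 + (-0.0006923)·(-30) + (+0.004436)·(-80) = 407.03 m.
That is lower than the 407.36 m at 1, so the point is downgradient.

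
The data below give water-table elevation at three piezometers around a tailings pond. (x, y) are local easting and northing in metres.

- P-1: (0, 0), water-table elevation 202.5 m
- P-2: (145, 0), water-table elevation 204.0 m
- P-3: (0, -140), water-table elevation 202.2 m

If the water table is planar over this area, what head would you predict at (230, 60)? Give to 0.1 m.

205.0 m

∂h/∂x = (204.0 − 202.5) / (145 − 0) = +0.01034
∂h/∂y = (202.2 − 202.5) / (-140 − 0) = +0.002143
h(230, 60) = 202.5 + (+0.01034)·(230) + (+0.002143)·(60) = 202.5 +2.379 +0.129 = 205.008 m.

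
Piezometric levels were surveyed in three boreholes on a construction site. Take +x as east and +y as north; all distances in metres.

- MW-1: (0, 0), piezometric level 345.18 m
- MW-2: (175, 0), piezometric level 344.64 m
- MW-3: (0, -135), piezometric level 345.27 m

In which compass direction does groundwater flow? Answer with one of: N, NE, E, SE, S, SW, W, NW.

∂h/∂x = (344.64 − 345.18) / (175 − 0) = -0.003086
∂h/∂y = (345.27 − 345.18) / (-135 − 0) = -0.0006667
Flow = −∇h = (+0.003086 east, +0.0006667 north), which points east.

E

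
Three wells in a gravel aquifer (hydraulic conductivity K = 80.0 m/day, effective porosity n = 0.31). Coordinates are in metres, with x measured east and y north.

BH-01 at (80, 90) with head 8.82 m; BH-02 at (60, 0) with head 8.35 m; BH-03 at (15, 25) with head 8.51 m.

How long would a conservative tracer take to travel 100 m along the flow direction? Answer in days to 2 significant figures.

With h = a·x + b·y + c and BH-01 as origin, the differences give:
  (-20)·a + (-90)·b = -0.47
  (-65)·a + (-65)·b = -0.31
Eliminate b (×(-65) and ×(-90), subtract): -4550·a = 2.650 → a = ∂h/∂x = -0.0005824
Back-substitute: b = ∂h/∂y = +0.005352.
|∇h| = √(-0.0005824² + 0.005352²) = 0.005384
Seepage velocity v = K·i/n = 80.0 × 0.005384 / 0.31 = 1.389 m/day.
t = 100 / 1.389 = 71.99 days.

72 days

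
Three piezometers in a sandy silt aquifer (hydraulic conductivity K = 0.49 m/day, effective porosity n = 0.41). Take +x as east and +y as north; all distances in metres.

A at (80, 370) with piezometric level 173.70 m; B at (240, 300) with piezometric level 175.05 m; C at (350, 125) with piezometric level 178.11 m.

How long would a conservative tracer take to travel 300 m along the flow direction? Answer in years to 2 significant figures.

With h = a·x + b·y + c and A as origin, the differences give:
  160·a + (-70)·b = +1.35
  270·a + (-245)·b = +4.41
Eliminate b (×(-245) and ×(-70), subtract): -20300·a = -22.050 → a = ∂h/∂x = +0.001086
Back-substitute: b = ∂h/∂y = -0.01680.
|∇h| = √(0.001086² + -0.01680²) = 0.01684
Seepage velocity v = K·i/n = 0.49 × 0.01684 / 0.41 = 0.02013 m/day.
t = 300 / 0.02013 = 1.49e+04 days = 40.8 years.

41 years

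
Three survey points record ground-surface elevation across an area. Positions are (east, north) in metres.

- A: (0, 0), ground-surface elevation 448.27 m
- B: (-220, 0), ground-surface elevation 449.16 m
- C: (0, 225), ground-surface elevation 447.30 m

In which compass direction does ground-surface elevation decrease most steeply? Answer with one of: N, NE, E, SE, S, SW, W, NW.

∂z/∂x = (449.16 − 448.27) / (-220 − 0) = -0.004045
∂z/∂y = (447.30 − 448.27) / (225 − 0) = -0.004311
Steepest decrease is along −∇f = (+0.004045 E, +0.004311 N) → northeast.

NE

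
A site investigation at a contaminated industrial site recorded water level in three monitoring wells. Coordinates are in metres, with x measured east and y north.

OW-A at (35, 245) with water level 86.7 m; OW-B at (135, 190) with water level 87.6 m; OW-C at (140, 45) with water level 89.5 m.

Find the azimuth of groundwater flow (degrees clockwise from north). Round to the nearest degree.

Differences from OW-A: to OW-B (Δx, Δy, Δh) = (100, -55, +0.9); to OW-C = (105, -200, +2.8).
Determinant of the coordinate differences = 100·(-200) − 105·(-55) = -14225.
∂h/∂x = [(+0.9)·(-200) − (+2.8)·(-55)] / -14225 = +0.001828
∂h/∂y = [100·(+2.8) − 105·(+0.9)] / -14225 = -0.01304
Flow direction (−∇h) has components (-0.001828 E, +0.01304 N).
Azimuth = atan2(E, N) = atan2(-0.001828, +0.01304) = 352.0° ≈ 352°.

352°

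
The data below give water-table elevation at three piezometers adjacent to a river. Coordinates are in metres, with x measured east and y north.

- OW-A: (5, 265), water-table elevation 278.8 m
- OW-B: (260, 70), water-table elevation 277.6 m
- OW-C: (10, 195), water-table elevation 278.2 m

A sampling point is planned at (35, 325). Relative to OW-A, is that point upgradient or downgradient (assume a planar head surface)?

Three-point gradient (reference OW-A): Δ to OW-B = (255, -195, -1.2), Δ to OW-C = (5, -70, -0.6).
∂h/∂x = +0.001956, ∂h/∂y = +0.008711 (det = -16875).
Head at (35, 325) = 278.8 + (+0.001956)·(30) + (+0.008711)·(60) = 279.38 m.
That is higher than the 278.8 m at OW-A, so the point is upgradient.

upgradient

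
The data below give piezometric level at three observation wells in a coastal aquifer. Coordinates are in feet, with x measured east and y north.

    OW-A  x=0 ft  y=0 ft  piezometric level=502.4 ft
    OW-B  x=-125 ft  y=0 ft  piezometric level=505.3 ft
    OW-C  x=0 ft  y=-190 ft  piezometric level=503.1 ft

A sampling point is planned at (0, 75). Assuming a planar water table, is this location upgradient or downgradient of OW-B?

downgradient

∂h/∂x = (505.3 − 502.4) / (-125 − 0) = -0.02320
∂h/∂y = (503.1 − 502.4) / (-190 − 0) = -0.003684
Head at (0, 75) = 502.4 + (-0.02320)·(0) + (-0.003684)·(75) = 502.12 ft.
That is lower than the 505.3 ft at OW-B, so the point is downgradient.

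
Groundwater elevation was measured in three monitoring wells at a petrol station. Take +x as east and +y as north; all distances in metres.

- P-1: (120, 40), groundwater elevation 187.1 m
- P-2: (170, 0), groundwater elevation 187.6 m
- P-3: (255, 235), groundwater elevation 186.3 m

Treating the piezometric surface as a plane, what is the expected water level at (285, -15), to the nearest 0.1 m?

Differences from P-1: to P-2 (Δx, Δy, Δh) = (50, -40, +0.5); to P-3 = (135, 195, -0.8).
Solve a·Δx + b·Δy = Δh: det = 50·195 − 135·(-40) = 15150.
∂h/∂x = [(+0.5)·195 − (-0.8)·(-40)] / 15150 = +0.004323
∂h/∂y = [50·(-0.8) − 135·(+0.5)] / 15150 = -0.007096
h(285, -15) = 187.1 + (+0.004323)·(165) + (-0.007096)·(-55) = 187.1 +0.713 +0.390 = 188.204 m.

188.2 m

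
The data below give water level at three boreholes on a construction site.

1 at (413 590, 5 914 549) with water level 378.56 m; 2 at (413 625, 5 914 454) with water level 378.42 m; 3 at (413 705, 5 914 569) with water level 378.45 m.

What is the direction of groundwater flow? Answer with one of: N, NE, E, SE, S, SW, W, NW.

Taking 1 as reference: 2−1 = (35, -95, -0.14); 3−1 = (115, 20, -0.11).
Solve a·Δx + b·Δy = Δh: det = 35·20 − 115·(-95) = 11625.
∂h/∂x = [(-0.14)·20 − (-0.11)·(-95)] / 11625 = -0.001140
∂h/∂y = [35·(-0.11) − 115·(-0.14)] / 11625 = +0.001054
Flow = −∇h = (+0.001140 east, -0.001054 north), which points southeast.

SE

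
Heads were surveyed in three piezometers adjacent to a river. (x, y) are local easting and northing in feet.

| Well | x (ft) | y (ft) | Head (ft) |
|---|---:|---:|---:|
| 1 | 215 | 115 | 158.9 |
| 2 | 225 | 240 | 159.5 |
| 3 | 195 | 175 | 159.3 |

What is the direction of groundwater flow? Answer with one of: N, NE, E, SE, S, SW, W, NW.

SE

Taking 1 as reference: 2−1 = (10, 125, +0.6); 3−1 = (-20, 60, +0.4).
Determinant of the coordinate differences = 10·60 − (-20)·125 = 3100.
∂h/∂x = [(+0.6)·60 − (+0.4)·125] / 3100 = -0.004516
∂h/∂y = [10·(+0.4) − (-20)·(+0.6)] / 3100 = +0.005161
Flow = −∇h = (+0.004516 east, -0.005161 north), which points southeast.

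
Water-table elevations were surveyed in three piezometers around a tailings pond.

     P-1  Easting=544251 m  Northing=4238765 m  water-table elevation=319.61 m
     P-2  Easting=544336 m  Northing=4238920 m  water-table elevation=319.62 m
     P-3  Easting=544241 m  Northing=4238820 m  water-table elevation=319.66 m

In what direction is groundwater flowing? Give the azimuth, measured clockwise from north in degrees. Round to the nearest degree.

With h = a·x + b·y + c and P-1 as origin, the differences give:
  85·a + 155·b = +0.01
  (-10)·a + 55·b = +0.05
Eliminate b (×55 and ×155, subtract): 6225·a = -7.200 → a = ∂h/∂x = -0.001157
Back-substitute: b = ∂h/∂y = +0.0006988.
Flow direction (−∇h) has components (+0.001157 E, -0.0006988 N).
Azimuth = atan2(E, N) = atan2(+0.001157, -0.0006988) = 121.1° ≈ 121°.

121°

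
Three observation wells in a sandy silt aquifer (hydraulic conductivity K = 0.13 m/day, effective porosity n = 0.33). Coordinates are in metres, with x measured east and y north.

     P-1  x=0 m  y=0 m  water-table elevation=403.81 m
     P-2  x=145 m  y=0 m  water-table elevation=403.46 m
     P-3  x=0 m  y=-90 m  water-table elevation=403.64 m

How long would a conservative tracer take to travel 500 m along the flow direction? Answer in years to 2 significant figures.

∂h/∂x = (403.46 − 403.81) / (145 − 0) = -0.002414
∂h/∂y = (403.64 − 403.81) / (-90 − 0) = +0.001889
|∇h| = √(-0.002414² + 0.001889²) = 0.003065
Seepage velocity v = K·i/n = 0.13 × 0.003065 / 0.33 = 0.001207 m/day.
t = 500 / 0.001207 = 4.143e+05 days = 1.13e+03 years.

1100 years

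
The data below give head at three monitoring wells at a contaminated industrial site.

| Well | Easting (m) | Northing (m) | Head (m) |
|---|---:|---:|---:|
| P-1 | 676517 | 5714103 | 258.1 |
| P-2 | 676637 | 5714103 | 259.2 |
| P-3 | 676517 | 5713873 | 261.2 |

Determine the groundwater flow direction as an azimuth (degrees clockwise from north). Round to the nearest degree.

326°

∂h/∂x = (259.2 − 258.1) / (676637 − 676517) = +0.009167
∂h/∂y = (261.2 − 258.1) / (5713873 − 5714103) = -0.01348
Flow direction (−∇h) has components (-0.009167 E, +0.01348 N).
Azimuth = atan2(E, N) = atan2(-0.009167, +0.01348) = 325.8° ≈ 326°.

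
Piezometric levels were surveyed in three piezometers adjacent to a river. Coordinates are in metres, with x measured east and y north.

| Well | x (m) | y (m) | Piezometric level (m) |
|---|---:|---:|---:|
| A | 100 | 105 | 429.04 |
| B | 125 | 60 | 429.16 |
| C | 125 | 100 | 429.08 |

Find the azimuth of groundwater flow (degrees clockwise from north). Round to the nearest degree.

329°

Differences from A: to B (Δx, Δy, Δh) = (25, -45, +0.12); to C = (25, -5, +0.04).
Solve a·Δx + b·Δy = Δh: det = 25·(-5) − 25·(-45) = 1000.
∂h/∂x = [(+0.12)·(-5) − (+0.04)·(-45)] / 1000 = +0.001200
∂h/∂y = [25·(+0.04) − 25·(+0.12)] / 1000 = -0.002000
Flow direction (−∇h) has components (-0.001200 E, +0.002000 N).
Azimuth = atan2(E, N) = atan2(-0.001200, +0.002000) = 329.0° ≈ 329°.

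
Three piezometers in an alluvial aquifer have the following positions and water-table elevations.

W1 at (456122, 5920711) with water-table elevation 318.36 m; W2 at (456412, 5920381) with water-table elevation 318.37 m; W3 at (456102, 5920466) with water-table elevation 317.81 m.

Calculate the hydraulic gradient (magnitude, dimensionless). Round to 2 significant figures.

0.0031

Taking W1 as reference: W2−W1 = (290, -330, +0.01); W3−W1 = (-20, -245, -0.55).
Solve a·Δx + b·Δy = Δh: det = 290·(-245) − (-20)·(-330) = -77650.
∂h/∂x = [(+0.01)·(-245) − (-0.55)·(-330)] / -77650 = +0.002369
∂h/∂y = [290·(-0.55) − (-20)·(+0.01)] / -77650 = +0.002052
|∇h| = √(0.002369² + 0.002052²) = 0.003134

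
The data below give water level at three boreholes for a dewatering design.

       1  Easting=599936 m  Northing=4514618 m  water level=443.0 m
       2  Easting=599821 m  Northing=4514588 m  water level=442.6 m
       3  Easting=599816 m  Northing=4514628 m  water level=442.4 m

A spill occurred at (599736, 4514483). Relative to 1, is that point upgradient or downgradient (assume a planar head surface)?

downgradient

With h = a·x + b·y + c and 1 as origin, the differences give:
  (-115)·a + (-30)·b = -0.4
  (-120)·a + 10·b = -0.6
Eliminate b (×10 and ×(-30), subtract): -4750·a = -22.00 → a = ∂h/∂x = +0.004632
Back-substitute: b = ∂h/∂y = -0.004421.
Head at (599736, 4514483) = 443.0 + (+0.004632)·(-200) + (-0.004421)·(-135) = 442.67 m.
That is lower than the 443.0 m at 1, so the point is downgradient.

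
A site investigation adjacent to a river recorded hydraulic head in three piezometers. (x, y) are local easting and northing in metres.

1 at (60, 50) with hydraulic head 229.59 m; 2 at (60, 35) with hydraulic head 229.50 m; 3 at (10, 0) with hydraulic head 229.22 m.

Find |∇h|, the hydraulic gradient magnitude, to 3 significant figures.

Differences from 1: to 2 (Δx, Δy, Δh) = (0, -15, -0.09); to 3 = (-50, -50, -0.37).
Solve a·Δx + b·Δy = Δh: det = 0·(-50) − (-50)·(-15) = -750.
∂h/∂x = [(-0.09)·(-50) − (-0.37)·(-15)] / -750 = +0.001400
∂h/∂y = [0·(-0.37) − (-50)·(-0.09)] / -750 = +0.006000
|∇h| = √(0.001400² + 0.006000²) = 0.006161

0.00616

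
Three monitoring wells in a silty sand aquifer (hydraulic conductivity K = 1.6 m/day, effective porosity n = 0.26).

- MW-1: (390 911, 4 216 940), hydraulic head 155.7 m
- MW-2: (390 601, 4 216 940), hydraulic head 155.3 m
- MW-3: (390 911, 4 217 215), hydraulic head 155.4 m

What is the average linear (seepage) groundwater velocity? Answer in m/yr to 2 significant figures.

∂h/∂x = (155.3 − 155.7) / (390601 − 390911) = +0.001290
∂h/∂y = (155.4 − 155.7) / (4217215 − 4216940) = -0.001091
|∇h| = √(0.001290² + -0.001091²) = 0.001689
Seepage velocity v = K·i/n = 1.6 × 0.001689 / 0.26 = 0.01039 m/day = 3.795 m/yr.

3.8 m/yr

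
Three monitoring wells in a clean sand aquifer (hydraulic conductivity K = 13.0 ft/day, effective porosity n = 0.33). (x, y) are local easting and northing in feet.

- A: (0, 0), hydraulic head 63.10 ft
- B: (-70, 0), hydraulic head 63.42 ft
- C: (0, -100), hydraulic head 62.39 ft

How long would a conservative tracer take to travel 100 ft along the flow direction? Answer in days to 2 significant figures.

300 days

∂h/∂x = (63.42 − 63.10) / (-70 − 0) = -0.004571
∂h/∂y = (62.39 − 63.10) / (-100 − 0) = +0.007100
|∇h| = √(-0.004571² + 0.007100²) = 0.008444
Seepage velocity v = K·i/n = 13.0 × 0.008444 / 0.33 = 0.3326 ft/day.
t = 100 / 0.3326 = 300.7 days.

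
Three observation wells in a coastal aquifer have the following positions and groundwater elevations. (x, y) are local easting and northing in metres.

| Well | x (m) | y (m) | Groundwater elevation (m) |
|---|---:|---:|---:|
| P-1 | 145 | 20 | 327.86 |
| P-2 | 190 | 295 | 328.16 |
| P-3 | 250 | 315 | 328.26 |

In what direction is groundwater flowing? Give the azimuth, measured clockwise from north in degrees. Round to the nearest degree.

238°

Taking P-1 as reference: P-2−P-1 = (45, 275, +0.30); P-3−P-1 = (105, 295, +0.40).
Determinant of the coordinate differences = 45·295 − 105·275 = -15600.
∂h/∂x = [(+0.30)·295 − (+0.40)·275] / -15600 = +0.001378
∂h/∂y = [45·(+0.40) − 105·(+0.30)] / -15600 = +0.0008654
Flow direction (−∇h) has components (-0.001378 E, -0.0008654 N).
Azimuth = atan2(E, N) = atan2(-0.001378, -0.0008654) = 237.9° ≈ 238°.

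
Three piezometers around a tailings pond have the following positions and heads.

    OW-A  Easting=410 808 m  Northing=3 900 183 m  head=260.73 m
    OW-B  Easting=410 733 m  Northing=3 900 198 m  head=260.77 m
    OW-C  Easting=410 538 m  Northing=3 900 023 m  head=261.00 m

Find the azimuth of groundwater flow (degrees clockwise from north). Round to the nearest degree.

Differences from OW-A: to OW-B (Δx, Δy, Δh) = (-75, 15, +0.04); to OW-C = (-270, -160, +0.27).
Determinant of the coordinate differences = (-75)·(-160) − (-270)·15 = 16050.
∂h/∂x = [(+0.04)·(-160) − (+0.27)·15] / 16050 = -0.0006511
∂h/∂y = [(-75)·(+0.27) − (-270)·(+0.04)] / 16050 = -0.0005888
Flow direction (−∇h) has components (+0.0006511 E, +0.0005888 N).
Azimuth = atan2(E, N) = atan2(+0.0006511, +0.0005888) = 47.9° ≈ 048°.

048°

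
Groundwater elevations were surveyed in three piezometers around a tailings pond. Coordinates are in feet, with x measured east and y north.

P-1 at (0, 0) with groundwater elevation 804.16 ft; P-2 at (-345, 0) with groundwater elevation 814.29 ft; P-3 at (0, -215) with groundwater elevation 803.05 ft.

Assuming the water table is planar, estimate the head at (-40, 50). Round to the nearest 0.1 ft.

805.6 ft

∂h/∂x = (814.29 − 804.16) / (-345 − 0) = -0.02936
∂h/∂y = (803.05 − 804.16) / (-215 − 0) = +0.005163
h(-40, 50) = 804.16 + (-0.02936)·(-40) + (+0.005163)·(50) = 804.16 +1.174 +0.258 = 805.593 ft.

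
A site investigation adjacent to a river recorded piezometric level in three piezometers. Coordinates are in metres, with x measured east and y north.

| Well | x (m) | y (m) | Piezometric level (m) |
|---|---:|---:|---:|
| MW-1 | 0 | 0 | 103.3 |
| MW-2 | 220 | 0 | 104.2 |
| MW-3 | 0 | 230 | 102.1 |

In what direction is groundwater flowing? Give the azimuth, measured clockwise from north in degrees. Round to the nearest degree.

∂h/∂x = (104.2 − 103.3) / (220 − 0) = +0.004091
∂h/∂y = (102.1 − 103.3) / (230 − 0) = -0.005217
Flow direction (−∇h) has components (-0.004091 E, +0.005217 N).
Azimuth = atan2(E, N) = atan2(-0.004091, +0.005217) = 321.9° ≈ 322°.

322°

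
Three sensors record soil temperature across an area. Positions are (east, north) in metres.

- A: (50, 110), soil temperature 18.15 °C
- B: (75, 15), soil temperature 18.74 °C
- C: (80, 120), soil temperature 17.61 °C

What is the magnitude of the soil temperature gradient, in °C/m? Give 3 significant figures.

Taking A as reference: B−A = (25, -95, +0.59); C−A = (30, 10, -0.54).
Solve a·Δx + b·Δy = ΔT: det = 25·10 − 30·(-95) = 3100.
∂T/∂x = [(+0.59)·10 − (-0.54)·(-95)] / 3100 = -0.01465
∂T/∂y = [25·(-0.54) − 30·(+0.59)] / 3100 = -0.01006
|∇f| = √(-0.01465² + -0.01006²) = 0.01777 °C/m

0.0178 °C/m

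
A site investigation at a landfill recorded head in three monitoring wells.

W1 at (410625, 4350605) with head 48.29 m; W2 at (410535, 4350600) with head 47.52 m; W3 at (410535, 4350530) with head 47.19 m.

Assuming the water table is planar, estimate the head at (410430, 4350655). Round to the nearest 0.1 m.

Taking W1 as reference: W2−W1 = (-90, -5, -0.77); W3−W1 = (-90, -75, -1.10).
Solve a·Δx + b·Δy = Δh: det = (-90)·(-75) − (-90)·(-5) = 6300.
∂h/∂x = [(-0.77)·(-75) − (-1.10)·(-5)] / 6300 = +0.008294
∂h/∂y = [(-90)·(-1.10) − (-90)·(-0.77)] / 6300 = +0.004714
h(410430, 4350655) = 48.29 + (+0.008294)·(-195) + (+0.004714)·(50) = 48.29 -1.617 +0.236 = 46.908 m.

46.9 m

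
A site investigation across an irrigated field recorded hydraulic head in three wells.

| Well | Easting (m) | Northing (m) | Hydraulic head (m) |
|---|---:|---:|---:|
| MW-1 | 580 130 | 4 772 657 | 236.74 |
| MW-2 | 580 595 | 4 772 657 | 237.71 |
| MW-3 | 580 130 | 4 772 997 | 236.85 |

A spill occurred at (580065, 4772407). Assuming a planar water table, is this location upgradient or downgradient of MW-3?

∂h/∂x = (237.71 − 236.74) / (580595 − 580130) = +0.002086
∂h/∂y = (236.85 − 236.74) / (4772997 − 4772657) = +0.0003235
Head at (580065, 4772407) = 236.74 + (+0.002086)·(-65) + (+0.0003235)·(-250) = 236.52 m.
That is lower than the 236.85 m at MW-3, so the point is downgradient.

downgradient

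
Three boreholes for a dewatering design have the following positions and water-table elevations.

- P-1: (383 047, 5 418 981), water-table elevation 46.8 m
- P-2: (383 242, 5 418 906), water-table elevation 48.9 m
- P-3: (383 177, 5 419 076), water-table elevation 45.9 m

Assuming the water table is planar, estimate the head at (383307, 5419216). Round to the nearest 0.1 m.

44.3 m

Taking P-1 as reference: P-2−P-1 = (195, -75, +2.1); P-3−P-1 = (130, 95, -0.9).
Solve a·Δx + b·Δy = Δh: det = 195·95 − 130·(-75) = 28275.
∂h/∂x = [(+2.1)·95 − (-0.9)·(-75)] / 28275 = +0.004668
∂h/∂y = [195·(-0.9) − 130·(+2.1)] / 28275 = -0.01586
h(383307, 5419216) = 46.8 + (+0.004668)·(260) + (-0.01586)·(235) = 46.8 +1.214 -3.728 = 44.286 m.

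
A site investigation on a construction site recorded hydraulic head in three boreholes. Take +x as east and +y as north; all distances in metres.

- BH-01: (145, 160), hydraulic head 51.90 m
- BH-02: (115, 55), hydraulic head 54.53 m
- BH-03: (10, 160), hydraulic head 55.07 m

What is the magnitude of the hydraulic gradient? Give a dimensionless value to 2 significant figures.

0.030

With h = a·x + b·y + c and BH-01 as origin, the differences give:
  (-30)·a + (-105)·b = +2.63
  (-135)·a + 0·b = +3.17
Eliminate b (×0 and ×(-105), subtract): -14175·a = 332.850 → a = ∂h/∂x = -0.02348
Back-substitute: b = ∂h/∂y = -0.01834.
|∇h| = √(-0.02348² + -0.01834²) = 0.02979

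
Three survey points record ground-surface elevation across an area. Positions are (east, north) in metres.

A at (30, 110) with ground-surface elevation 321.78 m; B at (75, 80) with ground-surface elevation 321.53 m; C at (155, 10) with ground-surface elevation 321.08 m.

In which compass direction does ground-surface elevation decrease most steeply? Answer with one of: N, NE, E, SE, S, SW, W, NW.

With z = a·x + b·y + c and A as origin, the differences give:
  45·a + (-30)·b = -0.25
  125·a + (-100)·b = -0.70
Eliminate b (×(-100) and ×(-30), subtract): -750·a = 4.000 → a = ∂z/∂x = -0.005333
Back-substitute: b = ∂z/∂y = +0.0003333.
Steepest decrease is along −∇f = (+0.005333 E, -0.0003333 N) → east.

E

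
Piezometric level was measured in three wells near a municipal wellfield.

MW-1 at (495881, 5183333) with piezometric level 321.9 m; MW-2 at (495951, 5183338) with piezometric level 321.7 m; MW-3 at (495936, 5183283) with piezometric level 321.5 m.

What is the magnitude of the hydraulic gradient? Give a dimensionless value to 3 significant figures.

Three-point gradient (reference MW-1): Δ to MW-2 = (70, 5, -0.2), Δ to MW-3 = (55, -50, -0.4).
∂h/∂x = -0.003179, ∂h/∂y = +0.004503 (det = -3775).
|∇h| = √(-0.003179² + 0.004503²) = 0.005512

0.00551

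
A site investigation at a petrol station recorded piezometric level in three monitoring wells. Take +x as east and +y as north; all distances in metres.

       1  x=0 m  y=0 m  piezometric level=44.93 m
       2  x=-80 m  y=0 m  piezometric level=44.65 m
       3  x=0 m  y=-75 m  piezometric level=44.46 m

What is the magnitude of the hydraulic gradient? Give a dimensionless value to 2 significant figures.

∂h/∂x = (44.65 − 44.93) / (-80 − 0) = +0.003500
∂h/∂y = (44.46 − 44.93) / (-75 − 0) = +0.006267
|∇h| = √(0.003500² + 0.006267²) = 0.007178

0.0072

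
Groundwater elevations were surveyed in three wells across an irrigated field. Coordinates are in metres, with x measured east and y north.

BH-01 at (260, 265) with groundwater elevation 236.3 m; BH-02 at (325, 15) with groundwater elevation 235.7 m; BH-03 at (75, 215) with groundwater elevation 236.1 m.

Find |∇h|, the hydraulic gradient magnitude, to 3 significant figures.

Taking BH-01 as reference: BH-02−BH-01 = (65, -250, -0.6); BH-03−BH-01 = (-185, -50, -0.2).
Solve a·Δx + b·Δy = Δh: det = 65·(-50) − (-185)·(-250) = -49500.
∂h/∂x = [(-0.6)·(-50) − (-0.2)·(-250)] / -49500 = +0.0004040
∂h/∂y = [65·(-0.2) − (-185)·(-0.6)] / -49500 = +0.002505
|∇h| = √(0.0004040² + 0.002505²) = 0.002537

0.00254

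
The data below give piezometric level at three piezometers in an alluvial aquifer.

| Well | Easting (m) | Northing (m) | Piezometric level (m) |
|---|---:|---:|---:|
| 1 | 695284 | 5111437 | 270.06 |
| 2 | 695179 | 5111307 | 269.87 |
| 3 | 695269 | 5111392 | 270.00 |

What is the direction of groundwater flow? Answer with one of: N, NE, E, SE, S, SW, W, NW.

S

Taking 1 as reference: 2−1 = (-105, -130, -0.19); 3−1 = (-15, -45, -0.06).
Determinant of the coordinate differences = (-105)·(-45) − (-15)·(-130) = 2775.
∂h/∂x = [(-0.19)·(-45) − (-0.06)·(-130)] / 2775 = +0.0002703
∂h/∂y = [(-105)·(-0.06) − (-15)·(-0.19)] / 2775 = +0.001243
Flow = −∇h = (-0.0002703 east, -0.001243 north), which points south.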